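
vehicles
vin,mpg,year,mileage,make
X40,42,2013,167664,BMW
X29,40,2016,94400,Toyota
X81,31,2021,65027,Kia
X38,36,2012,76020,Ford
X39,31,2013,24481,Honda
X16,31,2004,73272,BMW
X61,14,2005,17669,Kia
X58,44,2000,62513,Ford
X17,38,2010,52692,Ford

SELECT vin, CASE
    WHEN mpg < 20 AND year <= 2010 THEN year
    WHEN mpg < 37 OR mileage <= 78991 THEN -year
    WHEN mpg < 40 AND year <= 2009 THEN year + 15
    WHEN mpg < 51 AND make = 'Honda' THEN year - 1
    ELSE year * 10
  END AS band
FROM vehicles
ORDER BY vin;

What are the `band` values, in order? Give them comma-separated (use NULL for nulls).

-2004, -2010, 20160, -2012, -2013, 20130, -2000, 2005, -2021

vin=X16: mpg < 37 OR mileage <= 78991 → -2004
vin=X17: mpg < 37 OR mileage <= 78991 → -2010
vin=X29: ELSE → 20160
vin=X38: mpg < 37 OR mileage <= 78991 → -2012
vin=X39: mpg < 37 OR mileage <= 78991 → -2013
vin=X40: ELSE → 20130
vin=X58: mpg < 37 OR mileage <= 78991 → -2000
vin=X61: mpg < 20 AND year <= 2010 → 2005
vin=X81: mpg < 37 OR mileage <= 78991 → -2021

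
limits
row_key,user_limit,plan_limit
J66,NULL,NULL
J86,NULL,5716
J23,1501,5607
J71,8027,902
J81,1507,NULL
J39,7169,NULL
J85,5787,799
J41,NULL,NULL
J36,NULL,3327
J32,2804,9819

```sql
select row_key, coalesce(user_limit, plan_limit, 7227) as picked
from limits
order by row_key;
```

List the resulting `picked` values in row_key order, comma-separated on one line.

1501, 2804, 3327, 7169, 7227, 7227, 8027, 1507, 5787, 5716

row_key=J23: user_limit=1501 → 1501
row_key=J32: user_limit=2804 → 2804
row_key=J36: user_limit=NULL, plan_limit=3327 → 3327
row_key=J39: user_limit=7169 → 7169
row_key=J41: user_limit=NULL, plan_limit=NULL, → literal 7227 → 7227
row_key=J66: user_limit=NULL, plan_limit=NULL, → literal 7227 → 7227
row_key=J71: user_limit=8027 → 8027
row_key=J81: user_limit=1507 → 1507
row_key=J85: user_limit=5787 → 5787
row_key=J86: user_limit=NULL, plan_limit=5716 → 5716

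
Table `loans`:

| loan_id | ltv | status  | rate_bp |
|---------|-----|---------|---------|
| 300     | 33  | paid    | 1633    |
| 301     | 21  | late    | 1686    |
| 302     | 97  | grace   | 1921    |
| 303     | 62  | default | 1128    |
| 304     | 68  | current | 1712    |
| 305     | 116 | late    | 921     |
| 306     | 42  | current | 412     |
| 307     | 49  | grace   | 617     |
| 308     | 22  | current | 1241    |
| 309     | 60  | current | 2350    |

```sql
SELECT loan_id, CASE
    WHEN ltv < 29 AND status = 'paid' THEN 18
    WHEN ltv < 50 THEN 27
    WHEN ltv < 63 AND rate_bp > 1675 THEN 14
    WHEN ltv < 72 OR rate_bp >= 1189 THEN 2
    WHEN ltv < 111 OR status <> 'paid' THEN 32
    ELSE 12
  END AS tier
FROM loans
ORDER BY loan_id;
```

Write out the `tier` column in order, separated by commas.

loan_id=300: ltv < 50 → 27
loan_id=301: ltv < 50 → 27
loan_id=302: ltv < 72 OR rate_bp >= 1189 → 2
loan_id=303: ltv < 72 OR rate_bp >= 1189 → 2
loan_id=304: ltv < 72 OR rate_bp >= 1189 → 2
loan_id=305: ltv < 111 OR status <> 'paid' → 32
loan_id=306: ltv < 50 → 27
loan_id=307: ltv < 50 → 27
loan_id=308: ltv < 50 → 27
loan_id=309: ltv < 63 AND rate_bp > 1675 → 14

27, 27, 2, 2, 2, 32, 27, 27, 27, 14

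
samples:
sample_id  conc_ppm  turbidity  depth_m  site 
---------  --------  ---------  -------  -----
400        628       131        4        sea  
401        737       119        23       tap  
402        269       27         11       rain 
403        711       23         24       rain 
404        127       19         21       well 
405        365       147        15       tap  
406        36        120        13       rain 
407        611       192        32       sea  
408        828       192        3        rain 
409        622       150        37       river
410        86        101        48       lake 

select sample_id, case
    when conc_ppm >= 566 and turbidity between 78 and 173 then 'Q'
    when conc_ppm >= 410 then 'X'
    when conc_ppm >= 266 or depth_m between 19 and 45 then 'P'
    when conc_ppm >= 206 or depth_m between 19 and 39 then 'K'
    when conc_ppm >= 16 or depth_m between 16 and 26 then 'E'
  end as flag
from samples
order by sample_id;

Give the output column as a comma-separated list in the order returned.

Q, Q, P, X, P, P, E, X, X, Q, E

sample_id=400: conc_ppm >= 566 and turbidity between 78 and 173 → Q
sample_id=401: conc_ppm >= 566 and turbidity between 78 and 173 → Q
sample_id=402: conc_ppm >= 266 or depth_m between 19 and 45 → P
sample_id=403: conc_ppm >= 410 → X
sample_id=404: conc_ppm >= 266 or depth_m between 19 and 45 → P
sample_id=405: conc_ppm >= 266 or depth_m between 19 and 45 → P
sample_id=406: conc_ppm >= 16 or depth_m between 16 and 26 → E
sample_id=407: conc_ppm >= 410 → X
sample_id=408: conc_ppm >= 410 → X
sample_id=409: conc_ppm >= 566 and turbidity between 78 and 173 → Q
sample_id=410: conc_ppm >= 16 or depth_m between 16 and 26 → E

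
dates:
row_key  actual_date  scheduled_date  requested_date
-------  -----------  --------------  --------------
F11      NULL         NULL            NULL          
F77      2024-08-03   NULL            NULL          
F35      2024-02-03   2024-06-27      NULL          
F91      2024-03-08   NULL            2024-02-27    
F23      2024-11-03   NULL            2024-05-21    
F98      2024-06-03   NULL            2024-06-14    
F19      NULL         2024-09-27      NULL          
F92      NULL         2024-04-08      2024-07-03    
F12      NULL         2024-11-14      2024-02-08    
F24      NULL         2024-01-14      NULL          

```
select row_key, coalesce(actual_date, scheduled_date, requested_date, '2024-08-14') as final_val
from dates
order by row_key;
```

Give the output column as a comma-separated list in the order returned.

row_key=F11: actual_date=NULL, scheduled_date=NULL, requested_date=NULL, → literal 2024-08-14 → 2024-08-14
row_key=F12: actual_date=NULL, scheduled_date=2024-11-14 → 2024-11-14
row_key=F19: actual_date=NULL, scheduled_date=2024-09-27 → 2024-09-27
row_key=F23: actual_date=2024-11-03 → 2024-11-03
row_key=F24: actual_date=NULL, scheduled_date=2024-01-14 → 2024-01-14
row_key=F35: actual_date=2024-02-03 → 2024-02-03
row_key=F77: actual_date=2024-08-03 → 2024-08-03
row_key=F91: actual_date=2024-03-08 → 2024-03-08
row_key=F92: actual_date=NULL, scheduled_date=2024-04-08 → 2024-04-08
row_key=F98: actual_date=2024-06-03 → 2024-06-03

2024-08-14, 2024-11-14, 2024-09-27, 2024-11-03, 2024-01-14, 2024-02-03, 2024-08-03, 2024-03-08, 2024-04-08, 2024-06-03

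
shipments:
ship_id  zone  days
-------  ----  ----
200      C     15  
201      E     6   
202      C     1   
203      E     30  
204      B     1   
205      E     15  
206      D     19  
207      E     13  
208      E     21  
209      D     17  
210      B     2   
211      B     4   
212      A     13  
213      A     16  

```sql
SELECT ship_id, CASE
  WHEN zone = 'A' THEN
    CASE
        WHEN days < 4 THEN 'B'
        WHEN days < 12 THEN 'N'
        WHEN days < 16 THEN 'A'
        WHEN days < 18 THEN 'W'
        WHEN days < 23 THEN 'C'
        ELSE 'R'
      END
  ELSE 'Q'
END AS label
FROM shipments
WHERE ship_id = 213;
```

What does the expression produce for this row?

W

ship_id = 213: zone=A, days=16.
zone='A' → inner[days < 18] → W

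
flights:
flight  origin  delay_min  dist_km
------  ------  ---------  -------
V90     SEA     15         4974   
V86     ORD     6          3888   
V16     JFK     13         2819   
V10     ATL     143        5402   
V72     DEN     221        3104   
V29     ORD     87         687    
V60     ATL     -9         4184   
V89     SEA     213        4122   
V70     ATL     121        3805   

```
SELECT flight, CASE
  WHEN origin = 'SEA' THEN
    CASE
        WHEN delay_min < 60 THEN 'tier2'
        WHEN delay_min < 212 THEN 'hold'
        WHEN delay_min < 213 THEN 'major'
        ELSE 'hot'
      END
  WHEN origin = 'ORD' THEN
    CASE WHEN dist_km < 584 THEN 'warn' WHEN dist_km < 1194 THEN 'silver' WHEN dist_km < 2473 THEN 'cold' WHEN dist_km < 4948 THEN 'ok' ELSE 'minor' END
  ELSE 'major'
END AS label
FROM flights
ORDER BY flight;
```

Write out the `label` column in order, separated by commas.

major, major, silver, major, major, major, ok, hot, tier2

flight=V10: origin='ATL' → outer ELSE → major
flight=V16: origin='JFK' → outer ELSE → major
flight=V29: origin='ORD' → inner[dist_km < 1194] → silver
flight=V60: origin='ATL' → outer ELSE → major
flight=V70: origin='ATL' → outer ELSE → major
flight=V72: origin='DEN' → outer ELSE → major
flight=V86: origin='ORD' → inner[dist_km < 4948] → ok
flight=V89: origin='SEA' → inner[ELSE] → hot
flight=V90: origin='SEA' → inner[delay_min < 60] → tier2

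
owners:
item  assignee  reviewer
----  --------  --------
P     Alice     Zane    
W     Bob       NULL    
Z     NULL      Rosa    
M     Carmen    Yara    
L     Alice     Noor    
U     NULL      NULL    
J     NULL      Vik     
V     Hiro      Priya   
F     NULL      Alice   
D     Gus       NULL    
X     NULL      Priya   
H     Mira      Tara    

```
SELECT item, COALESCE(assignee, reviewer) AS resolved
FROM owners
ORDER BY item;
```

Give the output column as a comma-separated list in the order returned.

item=D: assignee=Gus → Gus
item=F: assignee=NULL, reviewer=Alice → Alice
item=H: assignee=Mira → Mira
item=J: assignee=NULL, reviewer=Vik → Vik
item=L: assignee=Alice → Alice
item=M: assignee=Carmen → Carmen
item=P: assignee=Alice → Alice
item=U: assignee=NULL, reviewer=NULL (all NULL) → NULL
item=V: assignee=Hiro → Hiro
item=W: assignee=Bob → Bob
item=X: assignee=NULL, reviewer=Priya → Priya
item=Z: assignee=NULL, reviewer=Rosa → Rosa

Gus, Alice, Mira, Vik, Alice, Carmen, Alice, NULL, Hiro, Bob, Priya, Rosa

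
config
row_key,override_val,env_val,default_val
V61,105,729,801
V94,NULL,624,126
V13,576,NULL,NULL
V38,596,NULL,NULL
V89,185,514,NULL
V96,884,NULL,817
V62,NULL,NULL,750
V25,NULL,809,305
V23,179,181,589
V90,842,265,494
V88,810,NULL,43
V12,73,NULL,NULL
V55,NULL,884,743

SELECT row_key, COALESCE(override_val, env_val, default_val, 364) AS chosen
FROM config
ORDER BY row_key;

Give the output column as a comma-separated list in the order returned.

row_key=V12: override_val=73 → 73
row_key=V13: override_val=576 → 576
row_key=V23: override_val=179 → 179
row_key=V25: override_val=NULL, env_val=809 → 809
row_key=V38: override_val=596 → 596
row_key=V55: override_val=NULL, env_val=884 → 884
row_key=V61: override_val=105 → 105
row_key=V62: override_val=NULL, env_val=NULL, default_val=750 → 750
row_key=V88: override_val=810 → 810
row_key=V89: override_val=185 → 185
row_key=V90: override_val=842 → 842
row_key=V94: override_val=NULL, env_val=624 → 624
row_key=V96: override_val=884 → 884

73, 576, 179, 809, 596, 884, 105, 750, 810, 185, 842, 624, 884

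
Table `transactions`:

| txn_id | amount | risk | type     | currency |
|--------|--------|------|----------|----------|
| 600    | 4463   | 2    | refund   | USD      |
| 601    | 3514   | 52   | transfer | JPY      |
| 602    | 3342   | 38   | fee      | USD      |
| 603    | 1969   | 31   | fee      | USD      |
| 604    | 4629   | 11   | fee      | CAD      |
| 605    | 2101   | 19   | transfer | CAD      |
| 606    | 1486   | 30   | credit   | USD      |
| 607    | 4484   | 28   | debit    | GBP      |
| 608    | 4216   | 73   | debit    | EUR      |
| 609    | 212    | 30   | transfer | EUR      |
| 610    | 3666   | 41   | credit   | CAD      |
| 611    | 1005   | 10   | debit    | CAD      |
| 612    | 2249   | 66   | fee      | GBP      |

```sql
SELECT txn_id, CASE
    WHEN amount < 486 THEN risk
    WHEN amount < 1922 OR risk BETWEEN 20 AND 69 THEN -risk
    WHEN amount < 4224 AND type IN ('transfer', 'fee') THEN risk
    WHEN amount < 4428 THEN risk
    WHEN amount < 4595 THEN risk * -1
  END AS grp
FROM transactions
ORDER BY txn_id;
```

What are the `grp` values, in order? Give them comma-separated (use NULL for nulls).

-2, -52, -38, -31, NULL, 19, -30, -28, 73, 30, -41, -10, -66

txn_id=600: amount < 4595 → -2
txn_id=601: amount < 1922 OR risk BETWEEN 20 AND 69 → -52
txn_id=602: amount < 1922 OR risk BETWEEN 20 AND 69 → -38
txn_id=603: amount < 1922 OR risk BETWEEN 20 AND 69 → -31
txn_id=604: (no match → NULL) → NULL
txn_id=605: amount < 4224 AND type IN ('transfer', 'fee') → 19
txn_id=606: amount < 1922 OR risk BETWEEN 20 AND 69 → -30
txn_id=607: amount < 1922 OR risk BETWEEN 20 AND 69 → -28
txn_id=608: amount < 4428 → 73
txn_id=609: amount < 486 → 30
txn_id=610: amount < 1922 OR risk BETWEEN 20 AND 69 → -41
txn_id=611: amount < 1922 OR risk BETWEEN 20 AND 69 → -10
txn_id=612: amount < 1922 OR risk BETWEEN 20 AND 69 → -66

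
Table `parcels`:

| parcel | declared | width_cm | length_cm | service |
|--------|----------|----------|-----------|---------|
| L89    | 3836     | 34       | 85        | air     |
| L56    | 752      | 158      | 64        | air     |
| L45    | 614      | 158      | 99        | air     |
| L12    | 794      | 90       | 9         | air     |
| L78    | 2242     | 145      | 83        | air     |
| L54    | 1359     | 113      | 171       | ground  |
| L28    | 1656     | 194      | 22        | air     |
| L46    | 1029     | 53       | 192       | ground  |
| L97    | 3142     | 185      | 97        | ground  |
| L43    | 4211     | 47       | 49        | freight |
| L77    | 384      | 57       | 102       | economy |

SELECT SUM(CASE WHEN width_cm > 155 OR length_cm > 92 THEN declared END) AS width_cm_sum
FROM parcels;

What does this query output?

8936

parcel=L89: ✗
parcel=L56: ✓ → 752
parcel=L45: ✓ → 614
parcel=L12: ✗
parcel=L78: ✗
parcel=L54: ✓ → 1359
parcel=L28: ✓ → 1656
parcel=L46: ✓ → 1029
parcel=L97: ✓ → 3142
parcel=L43: ✗
parcel=L77: ✓ → 384
width_cm_sum = 752 + 614 + 1359 + 1656 + 1029 + 3142 + 384 = 8936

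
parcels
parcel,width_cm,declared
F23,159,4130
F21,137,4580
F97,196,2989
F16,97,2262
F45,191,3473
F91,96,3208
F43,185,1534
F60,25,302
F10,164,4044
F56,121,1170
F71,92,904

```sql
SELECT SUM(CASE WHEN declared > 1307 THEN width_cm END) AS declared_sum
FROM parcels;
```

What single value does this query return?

1225

parcel=F23: ✓ → 159
parcel=F21: ✓ → 137
parcel=F97: ✓ → 196
parcel=F16: ✓ → 97
parcel=F45: ✓ → 191
parcel=F91: ✓ → 96
parcel=F43: ✓ → 185
parcel=F60: ✗
parcel=F10: ✓ → 164
parcel=F56: ✗
parcel=F71: ✗
declared_sum = 159 + 137 + 196 + 97 + 191 + 96 + 185 + 164 = 1225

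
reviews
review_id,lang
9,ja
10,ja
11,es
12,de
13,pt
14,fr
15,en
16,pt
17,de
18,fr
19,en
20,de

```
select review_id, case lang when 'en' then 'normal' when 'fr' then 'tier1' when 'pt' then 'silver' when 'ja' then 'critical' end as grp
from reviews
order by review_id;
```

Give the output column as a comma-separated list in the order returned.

review_id=9: lang='ja' → critical
review_id=10: lang='ja' → critical
review_id=11: (no match → NULL) → NULL
review_id=12: (no match → NULL) → NULL
review_id=13: lang='pt' → silver
review_id=14: lang='fr' → tier1
review_id=15: lang='en' → normal
review_id=16: lang='pt' → silver
review_id=17: (no match → NULL) → NULL
review_id=18: lang='fr' → tier1
review_id=19: lang='en' → normal
review_id=20: (no match → NULL) → NULL

critical, critical, NULL, NULL, silver, tier1, normal, silver, NULL, tier1, normal, NULL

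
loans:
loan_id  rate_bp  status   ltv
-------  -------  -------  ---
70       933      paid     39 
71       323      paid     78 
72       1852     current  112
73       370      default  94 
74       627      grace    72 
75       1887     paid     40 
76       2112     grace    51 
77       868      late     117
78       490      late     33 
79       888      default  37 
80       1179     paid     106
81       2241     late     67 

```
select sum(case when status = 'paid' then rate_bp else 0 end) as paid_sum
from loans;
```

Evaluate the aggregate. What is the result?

4322

loan_id=70: ✓ → 933
loan_id=71: ✓ → 323
loan_id=72: ✗
loan_id=73: ✗
loan_id=74: ✗
loan_id=75: ✓ → 1887
loan_id=76: ✗
loan_id=77: ✗
loan_id=78: ✗
loan_id=79: ✗
loan_id=80: ✓ → 1179
loan_id=81: ✗
paid_sum = 933 + 323 + 1887 + 1179 = 4322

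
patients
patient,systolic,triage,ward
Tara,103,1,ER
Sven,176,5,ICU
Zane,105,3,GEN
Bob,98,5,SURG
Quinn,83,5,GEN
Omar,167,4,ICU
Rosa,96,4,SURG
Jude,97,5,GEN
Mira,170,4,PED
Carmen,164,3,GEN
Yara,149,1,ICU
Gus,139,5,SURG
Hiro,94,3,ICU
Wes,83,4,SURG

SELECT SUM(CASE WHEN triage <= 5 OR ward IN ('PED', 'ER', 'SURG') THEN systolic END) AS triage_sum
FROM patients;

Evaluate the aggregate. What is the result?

patient=Tara: ✓ → 103
patient=Sven: ✓ → 176
patient=Zane: ✓ → 105
patient=Bob: ✓ → 98
patient=Quinn: ✓ → 83
patient=Omar: ✓ → 167
patient=Rosa: ✓ → 96
patient=Jude: ✓ → 97
patient=Mira: ✓ → 170
patient=Carmen: ✓ → 164
patient=Yara: ✓ → 149
patient=Gus: ✓ → 139
patient=Hiro: ✓ → 94
patient=Wes: ✓ → 83
triage_sum = 103 + 176 + 105 + 98 + 83 + 167 + 96 + 97 + 170 + 164 + 149 + 139 + 94 + 83 = 1724

1724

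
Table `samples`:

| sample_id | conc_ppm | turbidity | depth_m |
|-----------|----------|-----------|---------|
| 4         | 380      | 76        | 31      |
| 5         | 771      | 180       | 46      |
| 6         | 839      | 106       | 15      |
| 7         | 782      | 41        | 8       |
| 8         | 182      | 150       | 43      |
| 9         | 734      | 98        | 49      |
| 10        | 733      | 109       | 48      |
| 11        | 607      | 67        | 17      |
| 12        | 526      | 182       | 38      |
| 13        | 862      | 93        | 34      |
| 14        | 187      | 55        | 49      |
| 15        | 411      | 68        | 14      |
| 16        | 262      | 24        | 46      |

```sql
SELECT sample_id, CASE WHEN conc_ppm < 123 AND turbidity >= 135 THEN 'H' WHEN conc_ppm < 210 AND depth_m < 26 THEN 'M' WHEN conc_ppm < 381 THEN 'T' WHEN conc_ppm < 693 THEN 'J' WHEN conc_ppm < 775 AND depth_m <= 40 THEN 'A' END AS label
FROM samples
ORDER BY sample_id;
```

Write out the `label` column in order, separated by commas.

sample_id=4: conc_ppm < 381 → T
sample_id=5: (no match → NULL) → NULL
sample_id=6: (no match → NULL) → NULL
sample_id=7: (no match → NULL) → NULL
sample_id=8: conc_ppm < 381 → T
sample_id=9: (no match → NULL) → NULL
sample_id=10: (no match → NULL) → NULL
sample_id=11: conc_ppm < 693 → J
sample_id=12: conc_ppm < 693 → J
sample_id=13: (no match → NULL) → NULL
sample_id=14: conc_ppm < 381 → T
sample_id=15: conc_ppm < 693 → J
sample_id=16: conc_ppm < 381 → T

T, NULL, NULL, NULL, T, NULL, NULL, J, J, NULL, T, J, T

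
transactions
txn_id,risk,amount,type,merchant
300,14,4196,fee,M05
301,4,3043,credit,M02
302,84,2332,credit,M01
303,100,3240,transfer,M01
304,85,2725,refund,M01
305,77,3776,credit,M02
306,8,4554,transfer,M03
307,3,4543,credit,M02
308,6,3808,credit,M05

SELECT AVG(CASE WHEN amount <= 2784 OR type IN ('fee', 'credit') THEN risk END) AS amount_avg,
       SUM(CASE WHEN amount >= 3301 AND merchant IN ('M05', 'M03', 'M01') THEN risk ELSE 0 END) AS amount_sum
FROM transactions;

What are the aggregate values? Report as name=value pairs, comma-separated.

[amount_avg: amount <= 2784 OR type IN ('fee', 'credit')]
txn_id=300: ✓ → 14
txn_id=301: ✓ → 4
txn_id=302: ✓ → 84
txn_id=303: ✗
txn_id=304: ✓ → 85
txn_id=305: ✓ → 77
txn_id=306: ✗
txn_id=307: ✓ → 3
txn_id=308: ✓ → 6
amount_avg = (14 + 4 + 84 + 85 + 77 + 3 + 6) / 7 = 39
—
[amount_sum: amount >= 3301 AND merchant IN ('M05', 'M03', 'M01')]
txn_id=300: ✓ → 14
txn_id=301: ✗
txn_id=302: ✗
txn_id=303: ✗
txn_id=304: ✗
txn_id=305: ✗
txn_id=306: ✓ → 8
txn_id=307: ✗
txn_id=308: ✓ → 6
amount_sum = 14 + 8 + 6 = 28

amount_avg=39, amount_sum=28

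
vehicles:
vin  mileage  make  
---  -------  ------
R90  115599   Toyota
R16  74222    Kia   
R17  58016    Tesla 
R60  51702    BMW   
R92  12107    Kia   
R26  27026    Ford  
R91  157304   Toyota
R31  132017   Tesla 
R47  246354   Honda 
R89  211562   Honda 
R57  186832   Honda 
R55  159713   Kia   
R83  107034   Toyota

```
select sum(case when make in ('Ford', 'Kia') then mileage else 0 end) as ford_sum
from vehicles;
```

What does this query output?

273068

vin=R90: ✗
vin=R16: ✓ → 74222
vin=R17: ✗
vin=R60: ✗
vin=R92: ✓ → 12107
vin=R26: ✓ → 27026
vin=R91: ✗
vin=R31: ✗
vin=R47: ✗
vin=R89: ✗
vin=R57: ✗
vin=R55: ✓ → 159713
vin=R83: ✗
ford_sum = 74222 + 12107 + 27026 + 159713 = 273068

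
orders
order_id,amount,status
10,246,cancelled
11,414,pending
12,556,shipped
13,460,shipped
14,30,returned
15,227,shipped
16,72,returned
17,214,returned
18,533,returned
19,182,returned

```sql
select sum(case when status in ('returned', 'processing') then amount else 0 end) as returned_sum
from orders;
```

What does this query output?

order_id=10: ✗
order_id=11: ✗
order_id=12: ✗
order_id=13: ✗
order_id=14: ✓ → 30
order_id=15: ✗
order_id=16: ✓ → 72
order_id=17: ✓ → 214
order_id=18: ✓ → 533
order_id=19: ✓ → 182
returned_sum = 30 + 72 + 214 + 533 + 182 = 1031

1031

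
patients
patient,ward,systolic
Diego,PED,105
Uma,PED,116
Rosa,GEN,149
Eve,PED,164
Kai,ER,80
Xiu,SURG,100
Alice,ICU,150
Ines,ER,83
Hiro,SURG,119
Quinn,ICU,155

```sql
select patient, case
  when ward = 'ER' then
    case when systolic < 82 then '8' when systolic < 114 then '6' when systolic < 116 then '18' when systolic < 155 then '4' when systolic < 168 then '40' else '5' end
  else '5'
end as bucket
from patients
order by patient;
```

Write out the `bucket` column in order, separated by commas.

patient=Alice: ward='ICU' → outer ELSE → 5
patient=Diego: ward='PED' → outer ELSE → 5
patient=Eve: ward='PED' → outer ELSE → 5
patient=Hiro: ward='SURG' → outer ELSE → 5
patient=Ines: ward='ER' → inner[systolic < 114] → 6
patient=Kai: ward='ER' → inner[systolic < 82] → 8
patient=Quinn: ward='ICU' → outer ELSE → 5
patient=Rosa: ward='GEN' → outer ELSE → 5
patient=Uma: ward='PED' → outer ELSE → 5
patient=Xiu: ward='SURG' → outer ELSE → 5

5, 5, 5, 5, 6, 8, 5, 5, 5, 5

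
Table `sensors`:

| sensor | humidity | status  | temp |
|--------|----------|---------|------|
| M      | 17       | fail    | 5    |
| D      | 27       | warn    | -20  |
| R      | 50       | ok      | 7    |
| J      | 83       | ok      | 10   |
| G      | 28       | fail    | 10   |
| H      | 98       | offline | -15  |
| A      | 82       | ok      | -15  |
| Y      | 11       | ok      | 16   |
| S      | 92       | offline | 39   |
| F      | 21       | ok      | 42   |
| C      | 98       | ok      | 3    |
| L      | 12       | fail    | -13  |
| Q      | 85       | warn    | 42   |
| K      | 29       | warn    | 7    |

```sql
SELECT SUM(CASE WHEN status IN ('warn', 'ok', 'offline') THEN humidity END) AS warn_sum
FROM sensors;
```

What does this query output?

676

sensor=M: ✗
sensor=D: ✓ → 27
sensor=R: ✓ → 50
sensor=J: ✓ → 83
sensor=G: ✗
sensor=H: ✓ → 98
sensor=A: ✓ → 82
sensor=Y: ✓ → 11
sensor=S: ✓ → 92
sensor=F: ✓ → 21
sensor=C: ✓ → 98
sensor=L: ✗
sensor=Q: ✓ → 85
sensor=K: ✓ → 29
warn_sum = 27 + 50 + 83 + 98 + 82 + 11 + 92 + 21 + 98 + 85 + 29 = 676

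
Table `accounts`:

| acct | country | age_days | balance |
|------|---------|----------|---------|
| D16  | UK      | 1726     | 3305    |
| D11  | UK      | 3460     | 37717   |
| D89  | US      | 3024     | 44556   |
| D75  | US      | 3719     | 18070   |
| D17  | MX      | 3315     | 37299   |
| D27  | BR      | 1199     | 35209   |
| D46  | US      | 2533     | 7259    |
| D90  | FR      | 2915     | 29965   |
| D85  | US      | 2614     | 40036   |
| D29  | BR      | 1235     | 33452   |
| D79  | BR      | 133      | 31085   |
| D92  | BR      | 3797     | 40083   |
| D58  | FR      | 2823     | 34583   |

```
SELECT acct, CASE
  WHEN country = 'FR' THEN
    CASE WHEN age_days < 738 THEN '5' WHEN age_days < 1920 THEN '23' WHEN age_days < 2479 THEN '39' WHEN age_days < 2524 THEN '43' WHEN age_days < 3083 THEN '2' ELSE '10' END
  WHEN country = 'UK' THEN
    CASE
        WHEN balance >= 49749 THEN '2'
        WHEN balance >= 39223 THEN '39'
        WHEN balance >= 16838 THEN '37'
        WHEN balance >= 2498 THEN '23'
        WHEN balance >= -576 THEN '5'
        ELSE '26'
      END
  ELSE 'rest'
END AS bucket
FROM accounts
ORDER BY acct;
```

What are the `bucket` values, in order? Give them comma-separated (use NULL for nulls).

acct=D11: country='UK' → inner[balance >= 16838] → 37
acct=D16: country='UK' → inner[balance >= 2498] → 23
acct=D17: country='MX' → outer ELSE → rest
acct=D27: country='BR' → outer ELSE → rest
acct=D29: country='BR' → outer ELSE → rest
acct=D46: country='US' → outer ELSE → rest
acct=D58: country='FR' → inner[age_days < 3083] → 2
acct=D75: country='US' → outer ELSE → rest
acct=D79: country='BR' → outer ELSE → rest
acct=D85: country='US' → outer ELSE → rest
acct=D89: country='US' → outer ELSE → rest
acct=D90: country='FR' → inner[age_days < 3083] → 2
acct=D92: country='BR' → outer ELSE → rest

37, 23, rest, rest, rest, rest, 2, rest, rest, rest, rest, 2, rest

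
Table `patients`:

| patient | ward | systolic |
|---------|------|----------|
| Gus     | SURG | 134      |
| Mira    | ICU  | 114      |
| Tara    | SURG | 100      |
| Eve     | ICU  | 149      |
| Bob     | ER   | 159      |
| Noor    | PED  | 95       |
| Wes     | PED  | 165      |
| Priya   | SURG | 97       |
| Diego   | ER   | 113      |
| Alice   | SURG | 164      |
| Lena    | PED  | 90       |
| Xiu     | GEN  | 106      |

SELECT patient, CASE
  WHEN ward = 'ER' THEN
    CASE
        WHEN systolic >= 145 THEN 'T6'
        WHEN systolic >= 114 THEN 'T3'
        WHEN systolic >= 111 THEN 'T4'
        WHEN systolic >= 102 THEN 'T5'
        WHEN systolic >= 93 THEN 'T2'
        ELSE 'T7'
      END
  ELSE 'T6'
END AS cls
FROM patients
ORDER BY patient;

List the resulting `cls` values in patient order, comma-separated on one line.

patient=Alice: ward='SURG' → outer ELSE → T6
patient=Bob: ward='ER' → inner[systolic >= 145] → T6
patient=Diego: ward='ER' → inner[systolic >= 111] → T4
patient=Eve: ward='ICU' → outer ELSE → T6
patient=Gus: ward='SURG' → outer ELSE → T6
patient=Lena: ward='PED' → outer ELSE → T6
patient=Mira: ward='ICU' → outer ELSE → T6
patient=Noor: ward='PED' → outer ELSE → T6
patient=Priya: ward='SURG' → outer ELSE → T6
patient=Tara: ward='SURG' → outer ELSE → T6
patient=Wes: ward='PED' → outer ELSE → T6
patient=Xiu: ward='GEN' → outer ELSE → T6

T6, T6, T4, T6, T6, T6, T6, T6, T6, T6, T6, T6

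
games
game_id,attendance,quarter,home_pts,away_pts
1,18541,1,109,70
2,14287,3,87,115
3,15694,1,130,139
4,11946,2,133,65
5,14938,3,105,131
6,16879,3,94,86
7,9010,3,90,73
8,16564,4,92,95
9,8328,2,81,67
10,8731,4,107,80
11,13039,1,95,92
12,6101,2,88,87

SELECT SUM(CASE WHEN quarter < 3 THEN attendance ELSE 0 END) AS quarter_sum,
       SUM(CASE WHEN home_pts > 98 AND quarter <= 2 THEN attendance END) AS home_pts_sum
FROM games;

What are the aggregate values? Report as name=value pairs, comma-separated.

quarter_sum=73649, home_pts_sum=46181

[quarter_sum: quarter < 3]
game_id=1: ✓ → 18541
game_id=2: ✗
game_id=3: ✓ → 15694
game_id=4: ✓ → 11946
game_id=5: ✗
game_id=6: ✗
game_id=7: ✗
game_id=8: ✗
game_id=9: ✓ → 8328
game_id=10: ✗
game_id=11: ✓ → 13039
game_id=12: ✓ → 6101
quarter_sum = 18541 + 15694 + 11946 + 8328 + 13039 + 6101 = 73649
—
[home_pts_sum: home_pts > 98 AND quarter <= 2]
game_id=1: ✓ → 18541
game_id=2: ✗
game_id=3: ✓ → 15694
game_id=4: ✓ → 11946
game_id=5: ✗
game_id=6: ✗
game_id=7: ✗
game_id=8: ✗
game_id=9: ✗
game_id=10: ✗
game_id=11: ✗
game_id=12: ✗
home_pts_sum = 18541 + 15694 + 11946 = 46181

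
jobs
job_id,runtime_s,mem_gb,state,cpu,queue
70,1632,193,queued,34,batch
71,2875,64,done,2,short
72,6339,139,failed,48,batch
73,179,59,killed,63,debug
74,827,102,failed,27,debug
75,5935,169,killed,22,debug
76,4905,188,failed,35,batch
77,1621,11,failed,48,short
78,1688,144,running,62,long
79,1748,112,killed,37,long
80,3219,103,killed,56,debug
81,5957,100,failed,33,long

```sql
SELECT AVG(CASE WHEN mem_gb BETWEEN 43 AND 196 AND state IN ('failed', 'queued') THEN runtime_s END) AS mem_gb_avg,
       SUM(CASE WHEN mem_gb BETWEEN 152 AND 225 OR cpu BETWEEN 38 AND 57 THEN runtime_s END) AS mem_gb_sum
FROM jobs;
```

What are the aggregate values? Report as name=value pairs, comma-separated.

[mem_gb_avg: mem_gb BETWEEN 43 AND 196 AND state IN ('failed', 'queued')]
job_id=70: ✓ → 1632
job_id=71: ✗
job_id=72: ✓ → 6339
job_id=73: ✗
job_id=74: ✓ → 827
job_id=75: ✗
job_id=76: ✓ → 4905
job_id=77: ✗
job_id=78: ✗
job_id=79: ✗
job_id=80: ✗
job_id=81: ✓ → 5957
mem_gb_avg = (1632 + 6339 + 827 + 4905 + 5957) / 5 = 3932
—
[mem_gb_sum: mem_gb BETWEEN 152 AND 225 OR cpu BETWEEN 38 AND 57]
job_id=70: ✓ → 1632
job_id=71: ✗
job_id=72: ✓ → 6339
job_id=73: ✗
job_id=74: ✗
job_id=75: ✓ → 5935
job_id=76: ✓ → 4905
job_id=77: ✓ → 1621
job_id=78: ✗
job_id=79: ✗
job_id=80: ✓ → 3219
job_id=81: ✗
mem_gb_sum = 1632 + 6339 + 5935 + 4905 + 1621 + 3219 = 23651

mem_gb_avg=3932, mem_gb_sum=23651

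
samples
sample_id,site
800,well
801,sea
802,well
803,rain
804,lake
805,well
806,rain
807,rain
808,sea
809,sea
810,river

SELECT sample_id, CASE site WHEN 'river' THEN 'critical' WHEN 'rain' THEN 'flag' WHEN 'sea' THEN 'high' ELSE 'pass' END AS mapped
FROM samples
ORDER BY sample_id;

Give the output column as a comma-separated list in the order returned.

pass, high, pass, flag, pass, pass, flag, flag, high, high, critical

sample_id=800: ELSE → pass
sample_id=801: site='sea' → high
sample_id=802: ELSE → pass
sample_id=803: site='rain' → flag
sample_id=804: ELSE → pass
sample_id=805: ELSE → pass
sample_id=806: site='rain' → flag
sample_id=807: site='rain' → flag
sample_id=808: site='sea' → high
sample_id=809: site='sea' → high
sample_id=810: site='river' → critical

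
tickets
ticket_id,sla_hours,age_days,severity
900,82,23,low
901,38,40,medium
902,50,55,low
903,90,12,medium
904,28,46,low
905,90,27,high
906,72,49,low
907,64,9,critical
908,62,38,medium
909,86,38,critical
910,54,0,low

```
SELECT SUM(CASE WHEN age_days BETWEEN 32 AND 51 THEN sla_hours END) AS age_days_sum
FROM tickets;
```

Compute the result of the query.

286

ticket_id=900: ✗
ticket_id=901: ✓ → 38
ticket_id=902: ✗
ticket_id=903: ✗
ticket_id=904: ✓ → 28
ticket_id=905: ✗
ticket_id=906: ✓ → 72
ticket_id=907: ✗
ticket_id=908: ✓ → 62
ticket_id=909: ✓ → 86
ticket_id=910: ✗
age_days_sum = 38 + 28 + 72 + 62 + 86 = 286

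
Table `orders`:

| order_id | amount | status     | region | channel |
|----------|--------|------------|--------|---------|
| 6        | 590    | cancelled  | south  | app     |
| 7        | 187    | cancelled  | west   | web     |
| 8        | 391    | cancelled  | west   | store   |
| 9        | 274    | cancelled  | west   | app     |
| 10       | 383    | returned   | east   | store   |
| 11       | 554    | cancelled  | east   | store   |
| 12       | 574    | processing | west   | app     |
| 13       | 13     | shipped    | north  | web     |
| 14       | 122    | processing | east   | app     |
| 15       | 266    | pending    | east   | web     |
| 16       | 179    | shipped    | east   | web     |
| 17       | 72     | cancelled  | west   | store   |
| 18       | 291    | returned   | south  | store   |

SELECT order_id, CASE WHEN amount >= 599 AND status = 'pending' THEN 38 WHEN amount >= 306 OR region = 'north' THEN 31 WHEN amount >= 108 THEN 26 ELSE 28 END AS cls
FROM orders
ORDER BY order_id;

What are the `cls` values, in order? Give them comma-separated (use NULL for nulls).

order_id=6: amount >= 306 OR region = 'north' → 31
order_id=7: amount >= 108 → 26
order_id=8: amount >= 306 OR region = 'north' → 31
order_id=9: amount >= 108 → 26
order_id=10: amount >= 306 OR region = 'north' → 31
order_id=11: amount >= 306 OR region = 'north' → 31
order_id=12: amount >= 306 OR region = 'north' → 31
order_id=13: amount >= 306 OR region = 'north' → 31
order_id=14: amount >= 108 → 26
order_id=15: amount >= 108 → 26
order_id=16: amount >= 108 → 26
order_id=17: ELSE → 28
order_id=18: amount >= 108 → 26

31, 26, 31, 26, 31, 31, 31, 31, 26, 26, 26, 28, 26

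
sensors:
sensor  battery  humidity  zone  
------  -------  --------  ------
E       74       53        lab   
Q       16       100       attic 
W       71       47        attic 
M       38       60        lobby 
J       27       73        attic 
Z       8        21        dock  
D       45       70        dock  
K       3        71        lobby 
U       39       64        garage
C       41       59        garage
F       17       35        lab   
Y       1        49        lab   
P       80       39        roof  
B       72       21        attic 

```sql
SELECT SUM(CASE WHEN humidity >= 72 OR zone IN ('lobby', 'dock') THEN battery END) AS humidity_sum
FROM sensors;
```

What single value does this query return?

137

sensor=E: ✗
sensor=Q: ✓ → 16
sensor=W: ✗
sensor=M: ✓ → 38
sensor=J: ✓ → 27
sensor=Z: ✓ → 8
sensor=D: ✓ → 45
sensor=K: ✓ → 3
sensor=U: ✗
sensor=C: ✗
sensor=F: ✗
sensor=Y: ✗
sensor=P: ✗
sensor=B: ✗
humidity_sum = 16 + 38 + 27 + 8 + 45 + 3 = 137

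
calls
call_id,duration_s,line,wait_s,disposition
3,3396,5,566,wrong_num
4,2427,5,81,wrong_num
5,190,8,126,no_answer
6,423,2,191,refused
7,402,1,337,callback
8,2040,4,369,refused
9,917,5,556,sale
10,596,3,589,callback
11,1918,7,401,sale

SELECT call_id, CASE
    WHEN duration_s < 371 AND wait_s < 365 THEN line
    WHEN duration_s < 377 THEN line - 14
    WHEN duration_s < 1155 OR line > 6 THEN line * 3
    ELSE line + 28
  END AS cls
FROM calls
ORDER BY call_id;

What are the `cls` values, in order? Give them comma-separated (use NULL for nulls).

call_id=3: ELSE → 33
call_id=4: ELSE → 33
call_id=5: duration_s < 371 AND wait_s < 365 → 8
call_id=6: duration_s < 1155 OR line > 6 → 6
call_id=7: duration_s < 1155 OR line > 6 → 3
call_id=8: ELSE → 32
call_id=9: duration_s < 1155 OR line > 6 → 15
call_id=10: duration_s < 1155 OR line > 6 → 9
call_id=11: duration_s < 1155 OR line > 6 → 21

33, 33, 8, 6, 3, 32, 15, 9, 21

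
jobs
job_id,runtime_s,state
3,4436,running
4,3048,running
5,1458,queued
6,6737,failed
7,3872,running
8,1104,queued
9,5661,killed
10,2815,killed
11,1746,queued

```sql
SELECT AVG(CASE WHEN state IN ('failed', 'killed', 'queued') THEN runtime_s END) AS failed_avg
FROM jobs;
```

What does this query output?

3253.5

job_id=3: ✗
job_id=4: ✗
job_id=5: ✓ → 1458
job_id=6: ✓ → 6737
job_id=7: ✗
job_id=8: ✓ → 1104
job_id=9: ✓ → 5661
job_id=10: ✓ → 2815
job_id=11: ✓ → 1746
failed_avg = (1458 + 6737 + 1104 + 5661 + 2815 + 1746) / 6 = 3253.5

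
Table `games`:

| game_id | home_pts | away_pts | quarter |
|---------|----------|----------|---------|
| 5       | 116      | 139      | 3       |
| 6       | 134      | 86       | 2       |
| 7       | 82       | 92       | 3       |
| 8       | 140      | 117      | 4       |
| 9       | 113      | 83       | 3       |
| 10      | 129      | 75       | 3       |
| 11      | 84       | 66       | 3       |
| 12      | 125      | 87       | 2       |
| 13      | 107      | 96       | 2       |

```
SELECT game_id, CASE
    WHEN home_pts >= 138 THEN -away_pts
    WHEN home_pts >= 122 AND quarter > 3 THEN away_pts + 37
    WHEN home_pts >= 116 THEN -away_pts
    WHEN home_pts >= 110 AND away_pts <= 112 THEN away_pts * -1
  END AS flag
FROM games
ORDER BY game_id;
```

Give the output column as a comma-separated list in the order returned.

game_id=5: home_pts >= 116 → -139
game_id=6: home_pts >= 116 → -86
game_id=7: (no match → NULL) → NULL
game_id=8: home_pts >= 138 → -117
game_id=9: home_pts >= 110 AND away_pts <= 112 → -83
game_id=10: home_pts >= 116 → -75
game_id=11: (no match → NULL) → NULL
game_id=12: home_pts >= 116 → -87
game_id=13: (no match → NULL) → NULL

-139, -86, NULL, -117, -83, -75, NULL, -87, NULL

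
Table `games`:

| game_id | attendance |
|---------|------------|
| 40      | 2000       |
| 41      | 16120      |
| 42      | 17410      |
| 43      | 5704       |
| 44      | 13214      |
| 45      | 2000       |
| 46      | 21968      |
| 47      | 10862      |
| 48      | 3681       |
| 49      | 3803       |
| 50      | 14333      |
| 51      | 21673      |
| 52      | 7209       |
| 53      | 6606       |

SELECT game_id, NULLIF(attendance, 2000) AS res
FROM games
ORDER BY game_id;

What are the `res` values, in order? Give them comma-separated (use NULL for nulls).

game_id=40: attendance=2000 vs 2000: equal → NULL
game_id=41: attendance=16120 vs 2000: differ → 16120
game_id=42: attendance=17410 vs 2000: differ → 17410
game_id=43: attendance=5704 vs 2000: differ → 5704
game_id=44: attendance=13214 vs 2000: differ → 13214
game_id=45: attendance=2000 vs 2000: equal → NULL
game_id=46: attendance=21968 vs 2000: differ → 21968
game_id=47: attendance=10862 vs 2000: differ → 10862
game_id=48: attendance=3681 vs 2000: differ → 3681
game_id=49: attendance=3803 vs 2000: differ → 3803
game_id=50: attendance=14333 vs 2000: differ → 14333
game_id=51: attendance=21673 vs 2000: differ → 21673
game_id=52: attendance=7209 vs 2000: differ → 7209
game_id=53: attendance=6606 vs 2000: differ → 6606

NULL, 16120, 17410, 5704, 13214, NULL, 21968, 10862, 3681, 3803, 14333, 21673, 7209, 6606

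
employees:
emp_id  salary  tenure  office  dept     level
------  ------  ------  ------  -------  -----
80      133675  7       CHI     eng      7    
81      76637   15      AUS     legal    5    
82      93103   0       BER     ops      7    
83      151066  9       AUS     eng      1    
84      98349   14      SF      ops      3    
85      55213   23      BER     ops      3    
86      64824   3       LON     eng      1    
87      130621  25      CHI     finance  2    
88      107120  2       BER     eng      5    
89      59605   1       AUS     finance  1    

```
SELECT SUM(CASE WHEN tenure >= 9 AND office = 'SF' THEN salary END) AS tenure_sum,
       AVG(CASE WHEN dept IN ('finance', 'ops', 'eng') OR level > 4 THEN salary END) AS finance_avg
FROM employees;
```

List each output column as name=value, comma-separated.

[tenure_sum: tenure >= 9 AND office = 'SF']
emp_id=80: ✗
emp_id=81: ✗
emp_id=82: ✗
emp_id=83: ✗
emp_id=84: ✓ → 98349
emp_id=85: ✗
emp_id=86: ✗
emp_id=87: ✗
emp_id=88: ✗
emp_id=89: ✗
tenure_sum = 98349
—
[finance_avg: dept IN ('finance', 'ops', 'eng') OR level > 4]
emp_id=80: ✓ → 133675
emp_id=81: ✓ → 76637
emp_id=82: ✓ → 93103
emp_id=83: ✓ → 151066
emp_id=84: ✓ → 98349
emp_id=85: ✓ → 55213
emp_id=86: ✓ → 64824
emp_id=87: ✓ → 130621
emp_id=88: ✓ → 107120
emp_id=89: ✓ → 59605
finance_avg = (133675 + 76637 + 93103 + 151066 + 98349 + 55213 + 64824 + 130621 + 107120 + 59605) / 10 = 97021.3

tenure_sum=98349, finance_avg=97021.3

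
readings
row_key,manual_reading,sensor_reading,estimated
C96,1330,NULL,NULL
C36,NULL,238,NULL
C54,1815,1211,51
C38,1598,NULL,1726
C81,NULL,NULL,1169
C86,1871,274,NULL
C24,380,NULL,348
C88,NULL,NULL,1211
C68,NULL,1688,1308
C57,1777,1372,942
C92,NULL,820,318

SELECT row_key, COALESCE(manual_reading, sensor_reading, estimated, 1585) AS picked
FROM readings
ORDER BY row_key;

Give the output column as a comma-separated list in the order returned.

row_key=C24: manual_reading=380 → 380
row_key=C36: manual_reading=NULL, sensor_reading=238 → 238
row_key=C38: manual_reading=1598 → 1598
row_key=C54: manual_reading=1815 → 1815
row_key=C57: manual_reading=1777 → 1777
row_key=C68: manual_reading=NULL, sensor_reading=1688 → 1688
row_key=C81: manual_reading=NULL, sensor_reading=NULL, estimated=1169 → 1169
row_key=C86: manual_reading=1871 → 1871
row_key=C88: manual_reading=NULL, sensor_reading=NULL, estimated=1211 → 1211
row_key=C92: manual_reading=NULL, sensor_reading=820 → 820
row_key=C96: manual_reading=1330 → 1330

380, 238, 1598, 1815, 1777, 1688, 1169, 1871, 1211, 820, 1330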